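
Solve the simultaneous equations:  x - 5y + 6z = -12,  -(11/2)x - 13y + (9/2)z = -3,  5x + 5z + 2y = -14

Row-reduce:
R2 ← R2 + 11/2·R1.
R3 ← R3 − 5·R1.
R2 ← R2 / (-81/2).
R1 ← R1 + 5·R2.
R3 ← R3 − 27·R2.
Rank is 2 with 3 unknowns, leaving z free.

infinitely many solutions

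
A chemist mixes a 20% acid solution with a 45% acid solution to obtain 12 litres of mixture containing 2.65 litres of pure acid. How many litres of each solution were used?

Let a = litres of solution A, b = litres of solution B.
  a + b = 12
  (1/5)a + (9/20)b = 53/20
From equation 1: a = 12 − b.
Substitute into equation 2 and solve: b = 1.
Then a = 11.

litres of solution A: 11, litres of solution B: 1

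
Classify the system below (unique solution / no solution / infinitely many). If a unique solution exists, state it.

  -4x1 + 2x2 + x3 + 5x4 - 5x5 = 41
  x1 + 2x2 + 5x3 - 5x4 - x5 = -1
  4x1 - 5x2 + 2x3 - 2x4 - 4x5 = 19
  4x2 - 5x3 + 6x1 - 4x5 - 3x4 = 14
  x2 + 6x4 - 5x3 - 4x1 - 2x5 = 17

x1 = 2, x2 = 1, x3 = 2, x4 = 4, x5 = -5

Row-reduce the augmented matrix:
R1 ← R1 / (-4).
R2 ← R2 − 1·R1.
R3 ← R3 − 4·R1.
R4 ← R4 − 6·R1.
R5 ← R5 + 4·R1.
R2 ← R2 / (5/2).
R1 ← R1 + 1/2·R2.
R3 ← R3 + 3·R2.
R4 ← R4 − 7·R2.
R5 ← R5 + 1·R2.
R3 ← R3 / (93/10).
R1 ← R1 − 4/5·R3.
R2 ← R2 − 21/10·R3.
R4 ← R4 + 91/5·R3.
R5 ← R5 + 39/10·R3.
R4 ← R4 / (374/31).
R1 ← R1 + 58/31·R4.
R2 ← R2 + 36/31·R4.
R3 ← R3 + 5/31·R4.
R5 ← R5 + 35/31·R4.
R5 ← R5 / (-2033/374).
R1 ← R1 + 477/187·R5.
R2 ← R2 + 180/187·R5.
R3 ← R3 + 611/374·R5.
R4 ← R4 + 871/374·R5.
Reading off the reduced rows gives x1 = 2, x2 = 1, x3 = 2, x4 = 4, x5 = -5.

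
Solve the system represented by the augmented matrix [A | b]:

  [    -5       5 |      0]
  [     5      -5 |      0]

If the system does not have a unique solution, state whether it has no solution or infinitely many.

Row-reduce:
R1 ← R1 / (-5).
R2 ← R2 − 5·R1.
Rank is 1 with 2 unknowns, leaving x_2 free.

infinitely many solutions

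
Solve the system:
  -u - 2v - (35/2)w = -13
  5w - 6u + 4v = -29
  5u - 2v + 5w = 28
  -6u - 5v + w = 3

Row-reduce:
R1 ← R1 / (-1).
R2 ← R2 + 6·R1.
R3 ← R3 − 5·R1.
R4 ← R4 + 6·R1.
R2 ← R2 / (16).
R1 ← R1 − 2·R2.
R3 ← R3 + 12·R2.
R4 ← R4 − 7·R2.
Swap R3 and R4.
R3 ← R3 / (463/8).
R1 ← R1 − 15/4·R3.
R2 ← R2 − 55/8·R3.
Row 4 reduces to 0 = -1/4, a contradiction. The system is inconsistent.

no solution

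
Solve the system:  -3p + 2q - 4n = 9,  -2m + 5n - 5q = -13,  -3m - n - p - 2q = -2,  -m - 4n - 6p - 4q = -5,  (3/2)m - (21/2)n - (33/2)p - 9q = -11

Row-reduce:
Swap R1 and R2.
R1 ← R1 / (-2).
R3 ← R3 + 3·R1.
R4 ← R4 + 1·R1.
R5 ← R5 − 3/2·R1.
R2 ← R2 / (-4).
R1 ← R1 + 5/2·R2.
R3 ← R3 + 17/2·R2.
R4 ← R4 + 13/2·R2.
R5 ← R5 + 27/4·R2.
R3 ← R3 / (43/8).
R1 ← R1 − 15/8·R3.
R2 ← R2 − 3/4·R3.
R4 ← R4 + 9/8·R3.
R5 ← R5 + 183/16·R3.
R4 ← R4 / (-193/43).
R1 ← R1 − 35/43·R4.
R2 ← R2 + 29/43·R4.
R3 ← R3 − 10/43·R4.
R5 ← R5 + 579/43·R4.
Row 5 reduces to 0 = 1, a contradiction. The system is inconsistent.

no solution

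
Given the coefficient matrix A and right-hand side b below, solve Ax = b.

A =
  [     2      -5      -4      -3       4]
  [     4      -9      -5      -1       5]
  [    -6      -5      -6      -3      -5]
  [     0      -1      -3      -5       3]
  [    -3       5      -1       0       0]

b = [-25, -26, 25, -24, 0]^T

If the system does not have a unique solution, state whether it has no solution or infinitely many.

infinitely many solutions

Row-reduce:
R1 ← R1 / (2).
R2 ← R2 − 4·R1.
R3 ← R3 + 6·R1.
R5 ← R5 + 3·R1.
R1 ← R1 + 5/2·R2.
R3 ← R3 + 20·R2.
R4 ← R4 + 1·R2.
R5 ← R5 + 5/2·R2.
R3 ← R3 / (42).
R1 ← R1 − 11/2·R3.
R2 ← R2 − 3·R3.
R5 ← R5 − 1/2·R3.
Swap R4 and R5.
R4 ← R4 / (146/21).
R1 ← R1 + 11/21·R4.
R2 ← R2 + 9/7·R4.
R3 ← R3 − 44/21·R4.
Rank is 4 with 5 unknowns, leaving x_5 free.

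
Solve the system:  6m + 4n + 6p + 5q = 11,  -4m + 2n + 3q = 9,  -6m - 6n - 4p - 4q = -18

infinitely many solutions

Row-reduce:
R1 ← R1 / (6).
R2 ← R2 + 4·R1.
R3 ← R3 + 6·R1.
R2 ← R2 / (14/3).
R1 ← R1 − 2/3·R2.
R3 ← R3 + 2·R2.
R3 ← R3 / (26/7).
R1 ← R1 − 3/7·R3.
R2 ← R2 − 6/7·R3.
Rank is 3 with 4 unknowns, leaving q free.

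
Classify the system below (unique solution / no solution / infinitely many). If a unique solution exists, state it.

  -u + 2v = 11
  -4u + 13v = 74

Row-reduce the augmented matrix:
R1 ← R1 / (-1).
R2 ← R2 + 4·R1.
R2 ← R2 / (5).
R1 ← R1 + 2·R2.
Reading off the reduced rows gives u = 1, v = 6.

u = 1, v = 6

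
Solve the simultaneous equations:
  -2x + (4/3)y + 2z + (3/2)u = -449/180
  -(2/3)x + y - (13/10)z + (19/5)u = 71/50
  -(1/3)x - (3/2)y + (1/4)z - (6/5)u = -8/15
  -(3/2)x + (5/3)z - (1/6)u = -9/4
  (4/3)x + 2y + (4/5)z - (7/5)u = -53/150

Row-reduce the augmented matrix:
R1 ← R1 / (-2).
R2 ← R2 + 2/3·R1.
R3 ← R3 + 1/3·R1.
R4 ← R4 + 3/2·R1.
R5 ← R5 − 4/3·R1.
R2 ← R2 / (5/9).
R1 ← R1 + 2/3·R2.
R3 ← R3 + 31/18·R2.
R4 ← R4 + 1·R2.
R5 ← R5 − 26/9·R2.
R3 ← R3 / (-309/50).
R1 ← R1 + 84/25·R3.
R2 ← R2 + 177/50·R3.
R4 ← R4 + 253/75·R3.
R5 ← R5 − 309/25·R3.
R4 ← R4 / (-5347/37080).
R1 ← R1 + 3221/2060·R4.
R2 ← R2 − 469/515·R4.
R3 ← R3 + 439/309·R4.
R5 reduces to 0 = 0, so the extra equation is consistent.
Reading off the reduced rows gives x = 1, y = -1/3, z = -2/5, u = 1/2.

x = 1, y = -1/3, z = -2/5, u = 1/2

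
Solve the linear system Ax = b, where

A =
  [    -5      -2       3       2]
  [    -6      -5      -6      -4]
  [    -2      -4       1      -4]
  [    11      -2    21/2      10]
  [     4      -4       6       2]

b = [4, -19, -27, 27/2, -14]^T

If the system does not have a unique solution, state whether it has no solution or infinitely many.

no solution

Row-reduce:
R1 ← R1 / (-5).
R2 ← R2 + 6·R1.
R3 ← R3 + 2·R1.
R4 ← R4 − 11·R1.
R5 ← R5 − 4·R1.
R2 ← R2 / (-13/5).
R1 ← R1 − 2/5·R2.
R3 ← R3 + 16/5·R2.
R4 ← R4 + 32/5·R2.
R5 ← R5 + 28/5·R2.
R3 ← R3 / (151/13).
R1 ← R1 + 27/13·R3.
R2 ← R2 − 48/13·R3.
R4 ← R4 − 1059/26·R3.
R5 ← R5 − 378/13·R3.
R4 ← R4 / (2924/151).
R1 ← R1 + 126/151·R4.
R2 ← R2 − 224/151·R4.
R3 ← R3 − 40/151·R4.
R5 ← R5 − 1462/151·R4.
Row 5 reduces to 0 = -1/2, a contradiction. The system is inconsistent.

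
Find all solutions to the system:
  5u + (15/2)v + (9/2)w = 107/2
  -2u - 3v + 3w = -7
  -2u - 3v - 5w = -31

infinitely many solutions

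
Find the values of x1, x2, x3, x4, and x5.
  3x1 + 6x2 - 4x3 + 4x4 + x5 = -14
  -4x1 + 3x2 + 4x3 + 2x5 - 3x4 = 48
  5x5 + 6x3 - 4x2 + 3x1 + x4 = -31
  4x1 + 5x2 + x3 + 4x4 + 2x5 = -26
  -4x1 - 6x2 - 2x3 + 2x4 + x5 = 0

x1 = -6, x2 = 3, x3 = -1, x4 = -5, x5 = 2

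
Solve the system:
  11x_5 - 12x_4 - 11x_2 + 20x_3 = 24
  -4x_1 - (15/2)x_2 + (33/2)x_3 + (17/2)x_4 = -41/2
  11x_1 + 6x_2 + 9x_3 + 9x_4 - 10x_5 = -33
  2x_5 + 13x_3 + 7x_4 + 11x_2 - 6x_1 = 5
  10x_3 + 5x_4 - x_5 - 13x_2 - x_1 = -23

infinitely many solutions

Row-reduce:
Swap R1 and R2.
R1 ← R1 / (-4).
R3 ← R3 − 11·R1.
R4 ← R4 + 6·R1.
R5 ← R5 + 1·R1.
R2 ← R2 / (-11).
R1 ← R1 − 15/8·R2.
R3 ← R3 + 117/8·R2.
R4 ← R4 − 89/4·R2.
R5 ← R5 + 89/8·R2.
R3 ← R3 / (2445/88).
R1 ← R1 + 63/88·R3.
R2 ← R2 + 20/11·R3.
R4 ← R4 − 1263/44·R3.
R5 ← R5 + 1263/88·R3.
R4 ← R4 / (-65162/815).
R1 ← R1 + 2384/815·R4.
R2 ← R2 − 2080/489·R4.
R3 ← R3 − 4253/2445·R4.
R5 ← R5 − 32581/815·R4.
Rank is 4 with 5 unknowns, leaving x_5 free.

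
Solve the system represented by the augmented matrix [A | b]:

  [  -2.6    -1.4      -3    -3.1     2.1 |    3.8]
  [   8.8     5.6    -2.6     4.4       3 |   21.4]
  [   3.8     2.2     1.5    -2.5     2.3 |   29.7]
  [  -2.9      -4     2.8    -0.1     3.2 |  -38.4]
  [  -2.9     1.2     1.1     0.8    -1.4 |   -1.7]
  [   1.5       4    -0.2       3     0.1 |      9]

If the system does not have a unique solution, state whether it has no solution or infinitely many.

x_1 = 2, x_2 = 6, x_3 = -1, x_4 = -6, x_5 = -2

Row-reduce the augmented matrix:
R1 ← R1 / (-13/5).
R2 ← R2 − 44/5·R1.
R3 ← R3 − 19/5·R1.
R4 ← R4 + 29/10·R1.
R5 ← R5 + 29/10·R1.
R6 ← R6 − 3/2·R1.
R2 ← R2 / (56/65).
R1 ← R1 − 7/13·R2.
R3 ← R3 − 2/13·R2.
R4 ← R4 + 317/130·R2.
R5 ← R5 − 359/130·R2.
R6 ← R6 − 83/26·R2.
R3 ← R3 / (-17/28).
R1 ← R1 − 73/8·R3.
R2 ← R2 + 829/56·R3.
R4 ← R4 + 16773/560·R3.
R5 ← R5 − 25383/560·R3.
R6 ← R6 − 25383/560·R3.
R4 ← R4 / (118698/425).
R1 ← R1 + 7167/85·R4.
R2 ← R2 − 23431/170·R4.
R3 ← R3 − 832/85·R4.
R5 ← R5 + 356901/850·R4.
R6 ← R6 + 356901/850·R4.
R5 ← R5 / (6269449/633056).
R1 ← R1 − 713887/316528·R5.
R2 ← R2 + 5584721/1899168·R5.
R3 ← R3 + 43967/59349·R5.
R4 ← R4 + 497653/949584·R5.
R6 ← R6 − 6269449/633056·R5.
R6 reduces to 0 = 0, so the extra equation is consistent.
Reading off the reduced rows gives x_1 = 2, x_2 = 6, x_3 = -1, x_4 = -6, x_5 = -2.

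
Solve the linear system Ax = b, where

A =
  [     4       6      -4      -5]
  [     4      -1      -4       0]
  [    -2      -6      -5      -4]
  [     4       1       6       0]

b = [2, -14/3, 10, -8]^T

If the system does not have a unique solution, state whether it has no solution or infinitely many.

Row-reduce the augmented matrix:
R1 ← R1 / (4).
R2 ← R2 − 4·R1.
R3 ← R3 + 2·R1.
R4 ← R4 − 4·R1.
R2 ← R2 / (-7).
R1 ← R1 − 3/2·R2.
R3 ← R3 + 3·R2.
R4 ← R4 + 5·R2.
R3 ← R3 / (-7).
R1 ← R1 + 1·R3.
R4 ← R4 − 10·R3.
R4 ← R4 / (-535/49).
R1 ← R1 − 207/196·R4.
R2 ← R2 + 5/7·R4.
R3 ← R3 − 121/98·R4.
Reading off the reduced rows gives x_1 = -3/2, x_2 = 0, x_3 = -1/3, x_4 = -4/3.

x_1 = -3/2, x_2 = 0, x_3 = -1/3, x_4 = -4/3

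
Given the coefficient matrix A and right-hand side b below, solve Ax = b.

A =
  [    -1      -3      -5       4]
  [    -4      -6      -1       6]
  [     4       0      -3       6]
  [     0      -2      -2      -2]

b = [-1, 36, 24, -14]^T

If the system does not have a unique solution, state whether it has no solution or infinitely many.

x_1 = 3, x_2 = -4, x_3 = 6, x_4 = 5

Row-reduce the augmented matrix:
R1 ← R1 / (-1).
R2 ← R2 + 4·R1.
R3 ← R3 − 4·R1.
R2 ← R2 / (6).
R1 ← R1 − 3·R2.
R3 ← R3 + 12·R2.
R4 ← R4 + 2·R2.
R3 ← R3 / (15).
R1 ← R1 + 9/2·R3.
R2 ← R2 − 19/6·R3.
R4 ← R4 − 13/3·R3.
R4 ← R4 / (-266/45).
R1 ← R1 − 8/5·R4.
R2 ← R2 + 94/45·R4.
R3 ← R3 − 2/15·R4.
Reading off the reduced rows gives x_1 = 3, x_2 = -4, x_3 = 6, x_4 = 5.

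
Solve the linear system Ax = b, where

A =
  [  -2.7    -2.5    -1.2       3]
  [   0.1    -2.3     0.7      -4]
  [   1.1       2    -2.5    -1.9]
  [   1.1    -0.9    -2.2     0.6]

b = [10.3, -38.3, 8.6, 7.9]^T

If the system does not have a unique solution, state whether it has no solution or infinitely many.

Row-reduce the augmented matrix:
R1 ← R1 / (-27/10).
R2 ← R2 − 1/10·R1.
R3 ← R3 − 11/10·R1.
R4 ← R4 − 11/10·R1.
R2 ← R2 / (-323/135).
R1 ← R1 − 25/27·R2.
R3 ← R3 − 53/54·R2.
R4 ← R4 + 259/135·R2.
R3 ← R3 / (-17571/6460).
R1 ← R1 − 451/646·R3.
R2 ← R2 + 177/646·R3.
R4 ← R4 + 10383/3230·R3.
R4 ← R4 / (44671/5857).
R1 ← R1 + 56219/17571·R4.
R2 ← R2 − 10861/5857·R4.
R3 ← R3 − 14684/17571·R4.
Reading off the reduced rows gives x_1 = 0, x_2 = 5, x_3 = -4, x_4 = 6.

x_1 = 0, x_2 = 5, x_3 = -4, x_4 = 6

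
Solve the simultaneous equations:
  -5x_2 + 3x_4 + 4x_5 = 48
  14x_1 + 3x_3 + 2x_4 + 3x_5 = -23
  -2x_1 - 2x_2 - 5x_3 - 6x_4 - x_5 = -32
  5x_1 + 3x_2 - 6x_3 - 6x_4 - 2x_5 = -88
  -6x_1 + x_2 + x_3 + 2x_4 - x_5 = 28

no solution

Row-reduce:
Swap R1 and R2.
R1 ← R1 / (14).
R3 ← R3 + 2·R1.
R4 ← R4 − 5·R1.
R5 ← R5 + 6·R1.
R2 ← R2 / (-5).
R3 ← R3 + 2·R2.
R4 ← R4 − 3·R2.
R5 ← R5 − 1·R2.
R3 ← R3 / (-32/7).
R1 ← R1 − 3/14·R3.
R4 ← R4 + 99/14·R3.
R5 ← R5 − 16/7·R3.
R4 ← R4 / (185/32).
R1 ← R1 + 29/160·R4.
R2 ← R2 + 3/5·R4.
R3 ← R3 − 121/80·R4.
Row 5 reduces to 0 = 1/2, a contradiction. The system is inconsistent.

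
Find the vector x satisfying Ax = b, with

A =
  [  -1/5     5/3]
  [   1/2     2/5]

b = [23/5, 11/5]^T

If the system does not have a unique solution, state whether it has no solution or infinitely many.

x_1 = 2, x_2 = 3

Row-reduce the augmented matrix:
R1 ← R1 / (-1/5).
R2 ← R2 − 1/2·R1.
R2 ← R2 / (137/30).
R1 ← R1 + 25/3·R2.
Reading off the reduced rows gives x_1 = 2, x_2 = 3.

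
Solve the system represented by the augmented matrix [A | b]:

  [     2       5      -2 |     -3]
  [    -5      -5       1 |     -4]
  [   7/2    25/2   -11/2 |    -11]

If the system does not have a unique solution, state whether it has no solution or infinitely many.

infinitely many solutions

Row-reduce:
R1 ← R1 / (2).
R2 ← R2 + 5·R1.
R3 ← R3 − 7/2·R1.
R2 ← R2 / (15/2).
R1 ← R1 − 5/2·R2.
R3 ← R3 − 15/4·R2.
Rank is 2 with 3 unknowns, leaving x_3 free.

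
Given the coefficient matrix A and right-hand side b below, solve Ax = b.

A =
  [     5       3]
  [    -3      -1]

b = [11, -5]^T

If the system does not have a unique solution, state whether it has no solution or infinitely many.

x_1 = 1, x_2 = 2

From equation 2: x_2 = 5 − 3·x_1.
Substitute into equation 1 and solve: x_1 = 1.
Then x_2 = 2.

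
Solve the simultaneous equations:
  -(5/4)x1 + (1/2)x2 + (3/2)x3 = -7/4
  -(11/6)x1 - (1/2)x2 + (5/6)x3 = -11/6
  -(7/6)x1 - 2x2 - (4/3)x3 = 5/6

Row-reduce:
R1 ← R1 / (-5/4).
R2 ← R2 + 11/6·R1.
R3 ← R3 + 7/6·R1.
R2 ← R2 / (-37/30).
R1 ← R1 + 2/5·R2.
R3 ← R3 + 37/15·R2.
Row 3 reduces to 0 = 1, a contradiction. The system is inconsistent.

no solution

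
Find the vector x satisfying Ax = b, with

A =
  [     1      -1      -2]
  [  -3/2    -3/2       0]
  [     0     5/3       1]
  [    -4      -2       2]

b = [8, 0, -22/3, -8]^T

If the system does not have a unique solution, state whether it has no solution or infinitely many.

Row-reduce the augmented matrix:
R2 ← R2 + 3/2·R1.
R4 ← R4 + 4·R1.
R2 ← R2 / (-3).
R1 ← R1 + 1·R2.
R3 ← R3 − 5/3·R2.
R4 ← R4 + 6·R2.
R3 ← R3 / (-2/3).
R1 ← R1 + 1·R3.
R2 ← R2 − 1·R3.
R4 reduces to 0 = 0, so the extra equation is consistent.
Reading off the reduced rows gives x_1 = 5, x_2 = -5, x_3 = 1.

x_1 = 5, x_2 = -5, x_3 = 1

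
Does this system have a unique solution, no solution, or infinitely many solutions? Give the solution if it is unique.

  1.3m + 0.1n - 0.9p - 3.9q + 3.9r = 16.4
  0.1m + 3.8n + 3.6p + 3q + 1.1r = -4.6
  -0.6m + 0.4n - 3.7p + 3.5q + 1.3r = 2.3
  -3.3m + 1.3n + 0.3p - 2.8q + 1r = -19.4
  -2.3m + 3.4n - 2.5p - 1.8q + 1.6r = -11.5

Row-reduce the augmented matrix:
R1 ← R1 / (13/10).
R2 ← R2 − 1/10·R1.
R3 ← R3 + 3/5·R1.
R4 ← R4 + 33/10·R1.
R5 ← R5 + 23/10·R1.
R2 ← R2 / (493/130).
R1 ← R1 − 1/13·R2.
R3 ← R3 − 29/65·R2.
R4 ← R4 − 101/65·R2.
R5 ← R5 − 93/26·R2.
R3 ← R3 / (-773/170).
R1 ← R1 + 378/493·R3.
R2 ← R2 − 477/493·R3.
R4 ← R4 + 8598/2465·R3.
R5 ← R5 + 37237/4930·R3.
R4 ← R4 / (-3375637/224170).
R1 ← R1 + 73710/22417·R4.
R2 ← R2 − 25764/22417·R4.
R3 ← R3 + 223/773·R4.
R5 ← R5 + 3136487/224170·R4.
R5 ← R5 / (-166365557/33756370).
R1 ← R1 − 2267995/3375637·R5.
R2 ← R2 − 5000939/3375637·R5.
R3 ← R3 + 2766090/3375637·R5.
R4 ← R4 + 1853081/3375637·R5.
Reading off the reduced rows gives m = 6, n = -1, p = -1, q = 0, r = 2.

m = 6, n = -1, p = -1, q = 0, r = 2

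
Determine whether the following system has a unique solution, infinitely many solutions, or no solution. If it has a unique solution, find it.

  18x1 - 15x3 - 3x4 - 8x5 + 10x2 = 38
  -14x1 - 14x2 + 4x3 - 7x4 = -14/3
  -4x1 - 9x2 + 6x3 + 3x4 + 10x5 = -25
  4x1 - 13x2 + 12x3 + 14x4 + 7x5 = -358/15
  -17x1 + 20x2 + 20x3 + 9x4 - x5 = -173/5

x1 = 6/5, x2 = -1/5, x3 = 0, x4 = -4/3, x5 = -9/5

Row-reduce the augmented matrix:
R1 ← R1 / (18).
R2 ← R2 + 14·R1.
R3 ← R3 + 4·R1.
R4 ← R4 − 4·R1.
R5 ← R5 + 17·R1.
R2 ← R2 / (-56/9).
R1 ← R1 − 5/9·R2.
R3 ← R3 + 61/9·R2.
R4 ← R4 + 137/9·R2.
R5 ← R5 − 265/9·R2.
R3 ← R3 / (617/56).
R1 ← R1 + 85/56·R3.
R2 ← R2 − 69/56·R3.
R4 ← R4 − 1909/56·R3.
R5 ← R5 + 1705/56·R3.
R4 ← R4 / (-725/617).
R1 ← R1 − 891/1234·R4.
R2 ← R2 − 63/617·R4.
R3 ← R3 − 700/617·R4.
R5 ← R5 + 4267/1234·R4.
R5 ← R5 / (100627/1450).
R1 ← R1 + 18421/1450·R5.
R2 ← R2 + 1903/725·R5.
R3 ← R3 + 588/29·R5.
R4 ← R4 − 13827/725·R5.
Reading off the reduced rows gives x1 = 6/5, x2 = -1/5, x3 = 0, x4 = -4/3, x5 = -9/5.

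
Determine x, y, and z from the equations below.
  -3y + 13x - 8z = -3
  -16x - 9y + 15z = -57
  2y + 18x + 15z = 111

x = 3, y = 6, z = 3

Row-reduce the augmented matrix:
R1 ← R1 / (13).
R2 ← R2 + 16·R1.
R3 ← R3 − 18·R1.
R2 ← R2 / (-165/13).
R1 ← R1 + 3/13·R2.
R3 ← R3 − 80/13·R2.
R3 ← R3 / (943/33).
R1 ← R1 + 39/55·R3.
R2 ← R2 + 67/165·R3.
Reading off the reduced rows gives x = 3, y = 6, z = 3.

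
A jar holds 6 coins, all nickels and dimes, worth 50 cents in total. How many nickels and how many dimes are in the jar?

nickels: 2, dimes: 4

Let n = nickels, d = dimes.
  n + d = 6
  5n + 10d = 50
From equation 1: n = 6 − d.
Substitute into equation 2 and solve: d = 4.
Then n = 2.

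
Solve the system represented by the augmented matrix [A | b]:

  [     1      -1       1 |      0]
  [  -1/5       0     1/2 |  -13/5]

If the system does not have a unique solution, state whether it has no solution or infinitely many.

infinitely many solutions

Row-reduce:
R2 ← R2 + 1/5·R1.
R2 ← R2 / (-1/5).
R1 ← R1 + 1·R2.
Rank is 2 with 3 unknowns, leaving x_3 free.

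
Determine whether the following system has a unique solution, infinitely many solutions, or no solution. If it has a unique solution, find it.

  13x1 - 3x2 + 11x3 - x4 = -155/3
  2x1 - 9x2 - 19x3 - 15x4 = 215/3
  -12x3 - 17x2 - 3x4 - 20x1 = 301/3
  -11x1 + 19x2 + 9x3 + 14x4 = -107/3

Row-reduce the augmented matrix:
R1 ← R1 / (13).
R2 ← R2 − 2·R1.
R3 ← R3 + 20·R1.
R4 ← R4 + 11·R1.
R2 ← R2 / (-111/13).
R1 ← R1 + 3/13·R2.
R3 ← R3 + 281/13·R2.
R4 ← R4 − 214/13·R2.
R3 ← R3 / (6361/111).
R1 ← R1 − 52/37·R3.
R2 ← R2 − 269/111·R3.
R4 ← R4 + 2396/111·R3.
R4 ← R4 / (-19219/6361).
R1 ← R1 + 3092/6361·R4.
R2 ← R2 − 2171/6361·R4.
R3 ← R3 − 3668/6361·R4.
Reading off the reduced rows gives x1 = -8/3, x2 = -1, x3 = -2, x4 = -2.

x1 = -8/3, x2 = -1, x3 = -2, x4 = -2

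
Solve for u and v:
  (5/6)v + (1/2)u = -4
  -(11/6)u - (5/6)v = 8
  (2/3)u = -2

u = -3, v = -3

Row-reduce the augmented matrix:
R1 ← R1 / (1/2).
R2 ← R2 + 11/6·R1.
R3 ← R3 − 2/3·R1.
R2 ← R2 / (20/9).
R1 ← R1 − 5/3·R2.
R3 ← R3 + 10/9·R2.
R3 reduces to 0 = 0, so the extra equation is consistent.
Reading off the reduced rows gives u = -3, v = -3.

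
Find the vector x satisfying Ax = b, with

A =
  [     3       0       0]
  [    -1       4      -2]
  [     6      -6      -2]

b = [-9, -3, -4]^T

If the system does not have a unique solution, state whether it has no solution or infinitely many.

Row-reduce the augmented matrix:
R1 ← R1 / (3).
R2 ← R2 + 1·R1.
R3 ← R3 − 6·R1.
R2 ← R2 / (4).
R3 ← R3 + 6·R2.
R3 ← R3 / (-5).
R2 ← R2 + 1/2·R3.
Reading off the reduced rows gives x_1 = -3, x_2 = -2, x_3 = -1.

x_1 = -3, x_2 = -2, x_3 = -1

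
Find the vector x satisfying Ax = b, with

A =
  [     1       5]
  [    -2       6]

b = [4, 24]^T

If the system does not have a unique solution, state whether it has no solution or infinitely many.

Row-reduce the augmented matrix:
R2 ← R2 + 2·R1.
R2 ← R2 / (16).
R1 ← R1 − 5·R2.
Reading off the reduced rows gives x_1 = -6, x_2 = 2.

x_1 = -6, x_2 = 2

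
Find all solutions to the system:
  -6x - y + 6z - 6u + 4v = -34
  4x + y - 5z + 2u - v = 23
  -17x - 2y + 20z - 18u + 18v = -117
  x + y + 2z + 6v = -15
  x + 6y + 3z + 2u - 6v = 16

infinitely many solutions

Row-reduce:
R1 ← R1 / (-6).
R2 ← R2 − 4·R1.
R3 ← R3 + 17·R1.
R4 ← R4 − 1·R1.
R5 ← R5 − 1·R1.
R2 ← R2 / (1/3).
R1 ← R1 − 1/6·R2.
R3 ← R3 − 5/6·R2.
R4 ← R4 − 5/6·R2.
R5 ← R5 − 35/6·R2.
R3 ← R3 / (11/2).
R1 ← R1 + 1/2·R3.
R2 ← R2 + 3·R3.
R4 ← R4 − 11/2·R3.
R5 ← R5 − 43/2·R3.
Swap R4 and R5.
R4 ← R4 / (224/11).
R1 ← R1 − 26/11·R4.
R2 ← R2 + 42/11·R4.
R3 ← R3 − 8/11·R4.
Rank is 4 with 5 unknowns, leaving v free.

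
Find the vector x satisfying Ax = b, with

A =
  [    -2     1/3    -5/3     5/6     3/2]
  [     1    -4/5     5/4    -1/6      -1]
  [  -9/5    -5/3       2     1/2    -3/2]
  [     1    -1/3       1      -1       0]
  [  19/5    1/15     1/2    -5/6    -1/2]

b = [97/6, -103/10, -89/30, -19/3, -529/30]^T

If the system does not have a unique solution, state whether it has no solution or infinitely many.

Row-reduce:
R1 ← R1 / (-2).
R2 ← R2 − 1·R1.
R3 ← R3 + 9/5·R1.
R4 ← R4 − 1·R1.
R5 ← R5 − 19/5·R1.
R2 ← R2 / (-19/30).
R1 ← R1 + 1/6·R2.
R3 ← R3 + 59/30·R2.
R4 ← R4 + 1/6·R2.
R5 ← R5 − 7/10·R2.
R3 ← R3 / (503/228).
R1 ← R1 − 55/76·R3.
R2 ← R2 + 25/38·R3.
R4 ← R4 − 13/228·R3.
R5 ← R5 + 503/228·R3.
R4 ← R4 / (-1879/3018).
R1 ← R1 + 220/1509·R4.
R2 ← R2 + 705/1006·R4.
R3 ← R3 + 234/503·R4.
Rank is 4 with 5 unknowns, leaving x_5 free.

infinitely many solutions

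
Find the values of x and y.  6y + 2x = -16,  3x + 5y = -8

Row-reduce the augmented matrix:
R1 ← R1 / (2).
R2 ← R2 − 3·R1.
R2 ← R2 / (-4).
R1 ← R1 − 3·R2.
Reading off the reduced rows gives x = 4, y = -4.

x = 4, y = -4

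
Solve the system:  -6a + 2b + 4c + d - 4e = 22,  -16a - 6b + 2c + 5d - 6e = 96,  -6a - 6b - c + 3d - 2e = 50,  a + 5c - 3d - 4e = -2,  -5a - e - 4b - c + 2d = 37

Row-reduce:
R1 ← R1 / (-6).
R2 ← R2 + 16·R1.
R3 ← R3 + 6·R1.
R4 ← R4 − 1·R1.
R5 ← R5 + 5·R1.
R2 ← R2 / (-34/3).
R1 ← R1 + 1/3·R2.
R3 ← R3 + 8·R2.
R4 ← R4 − 1/3·R2.
R5 ← R5 + 17/3·R2.
R3 ← R3 / (19/17).
R1 ← R1 + 7/17·R3.
R2 ← R2 − 13/17·R3.
R4 ← R4 − 92/17·R3.
R4 ← R4 / (-85/19).
R1 ← R1 + 2/19·R4.
R2 ← R2 + 17/38·R4.
R3 ← R3 − 6/19·R4.
Rank is 4 with 5 unknowns, leaving e free.

infinitely many solutions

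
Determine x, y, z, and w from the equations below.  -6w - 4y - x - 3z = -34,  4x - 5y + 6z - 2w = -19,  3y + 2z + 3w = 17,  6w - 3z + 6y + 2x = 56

x = 4, y = 3, z = -2, w = 4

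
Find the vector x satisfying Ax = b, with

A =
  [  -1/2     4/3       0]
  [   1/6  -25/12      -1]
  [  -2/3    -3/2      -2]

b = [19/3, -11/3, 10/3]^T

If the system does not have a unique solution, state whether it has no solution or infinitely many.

no solution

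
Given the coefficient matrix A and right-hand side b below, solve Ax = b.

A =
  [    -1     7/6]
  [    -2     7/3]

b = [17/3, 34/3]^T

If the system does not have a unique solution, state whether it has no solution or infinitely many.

Row-reduce:
R1 ← R1 / (-1).
R2 ← R2 + 2·R1.
Rank is 1 with 2 unknowns, leaving x_2 free.

infinitely many solutions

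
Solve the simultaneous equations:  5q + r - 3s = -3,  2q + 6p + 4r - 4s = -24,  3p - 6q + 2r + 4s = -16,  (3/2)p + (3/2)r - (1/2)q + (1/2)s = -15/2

no solution

Row-reduce:
Swap R1 and R2.
R1 ← R1 / (6).
R3 ← R3 − 3·R1.
R4 ← R4 − 3/2·R1.
R2 ← R2 / (5).
R1 ← R1 − 1/3·R2.
R3 ← R3 + 7·R2.
R4 ← R4 + 1·R2.
R3 ← R3 / (7/5).
R1 ← R1 − 3/5·R3.
R2 ← R2 − 1/5·R3.
R4 ← R4 − 7/10·R3.
Row 4 reduces to 0 = 2, a contradiction. The system is inconsistent.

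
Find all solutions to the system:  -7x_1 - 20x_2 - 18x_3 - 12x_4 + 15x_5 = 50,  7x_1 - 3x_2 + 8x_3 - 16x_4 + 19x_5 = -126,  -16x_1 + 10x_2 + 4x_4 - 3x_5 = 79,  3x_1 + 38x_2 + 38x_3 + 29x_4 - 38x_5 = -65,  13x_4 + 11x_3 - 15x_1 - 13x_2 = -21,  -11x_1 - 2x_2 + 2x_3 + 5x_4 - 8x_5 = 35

x_1 = -3, x_2 = 2, x_3 = -6, x_4 = 2, x_5 = -1

Row-reduce the augmented matrix:
R1 ← R1 / (-7).
R2 ← R2 − 7·R1.
R3 ← R3 + 16·R1.
R4 ← R4 − 3·R1.
R5 ← R5 + 15·R1.
R6 ← R6 + 11·R1.
R2 ← R2 / (-23).
R1 ← R1 − 20/7·R2.
R3 ← R3 − 390/7·R2.
R4 ← R4 − 206/7·R2.
R5 ← R5 − 209/7·R2.
R6 ← R6 − 206/7·R2.
R3 ← R3 / (2724/161).
R1 ← R1 − 214/161·R3.
R2 ← R2 − 10/23·R3.
R4 ← R4 − 2816/161·R3.
R5 ← R5 − 5891/161·R3.
R6 ← R6 − 2816/161·R3.
R4 ← R4 / (17473/681).
R1 ← R1 − 746/681·R4.
R2 ← R2 − 1466/681·R4.
R3 ← R3 + 1465/681·R4.
R5 ← R5 − 55216/681·R4.
R6 ← R6 − 17473/681·R4.
R5 ← R5 / (1681529/69892).
R1 ← R1 − 687/34946·R5.
R2 ← R2 − 9501/34946·R5.
R3 ← R3 + 16939/69892·R5.
R4 ← R4 + 23607/17473·R5.
R6 reduces to 0 = 0, so the extra equation is consistent.
Reading off the reduced rows gives x_1 = -3, x_2 = 2, x_3 = -6, x_4 = 2, x_5 = -1.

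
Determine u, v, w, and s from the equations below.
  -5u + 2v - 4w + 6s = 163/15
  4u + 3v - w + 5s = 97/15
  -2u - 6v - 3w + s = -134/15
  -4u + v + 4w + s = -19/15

u = -1/3, v = 11/5, w = -6/5, s = 0

Row-reduce the augmented matrix:
R1 ← R1 / (-5).
R2 ← R2 − 4·R1.
R3 ← R3 + 2·R1.
R4 ← R4 + 4·R1.
R2 ← R2 / (23/5).
R1 ← R1 + 2/5·R2.
R3 ← R3 + 34/5·R2.
R4 ← R4 + 3/5·R2.
R3 ← R3 / (-175/23).
R1 ← R1 − 10/23·R3.
R2 ← R2 + 21/23·R3.
R4 ← R4 − 153/23·R3.
R4 ← R4 / (223/25).
R1 ← R1 − 2/5·R4.
R2 ← R2 − 14/25·R4.
R3 ← R3 + 43/25·R4.
Reading off the reduced rows gives u = -1/3, v = 11/5, w = -6/5, s = 0.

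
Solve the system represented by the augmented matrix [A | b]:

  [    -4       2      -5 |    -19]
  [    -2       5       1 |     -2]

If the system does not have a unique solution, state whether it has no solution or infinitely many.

Row-reduce:
R1 ← R1 / (-4).
R2 ← R2 + 2·R1.
R2 ← R2 / (4).
R1 ← R1 + 1/2·R2.
Rank is 2 with 3 unknowns, leaving x_3 free.

infinitely many solutions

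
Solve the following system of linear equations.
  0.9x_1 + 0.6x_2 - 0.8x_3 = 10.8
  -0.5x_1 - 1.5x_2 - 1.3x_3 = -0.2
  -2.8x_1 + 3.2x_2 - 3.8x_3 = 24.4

x_1 = 4, x_2 = 4, x_3 = -6

Row-reduce the augmented matrix:
R1 ← R1 / (9/10).
R2 ← R2 + 1/2·R1.
R3 ← R3 + 14/5·R1.
R2 ← R2 / (-7/6).
R1 ← R1 − 2/3·R2.
R3 ← R3 − 76/15·R2.
R3 ← R3 / (-7279/525).
R1 ← R1 + 66/35·R3.
R2 ← R2 − 157/105·R3.
Reading off the reduced rows gives x_1 = 4, x_2 = 4, x_3 = -6.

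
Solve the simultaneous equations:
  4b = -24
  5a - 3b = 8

a = -2, b = -6

Row-reduce the augmented matrix:
Swap R1 and R2.
R1 ← R1 / (5).
R2 ← R2 / (4).
R1 ← R1 + 3/5·R2.
Reading off the reduced rows gives a = -2, b = -6.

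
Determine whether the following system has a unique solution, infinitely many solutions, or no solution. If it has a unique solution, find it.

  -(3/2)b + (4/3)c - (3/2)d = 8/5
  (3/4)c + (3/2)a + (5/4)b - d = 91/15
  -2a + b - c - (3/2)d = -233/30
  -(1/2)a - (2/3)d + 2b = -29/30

a = 3, b = 1/3, c = 9/5, d = 1/5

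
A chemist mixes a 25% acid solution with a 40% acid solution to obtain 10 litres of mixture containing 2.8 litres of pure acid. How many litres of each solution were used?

litres of solution A: 8, litres of solution B: 2

Let a = litres of solution A, b = litres of solution B.
  a + b = 10
  (1/4)a + (2/5)b = 14/5
From equation 1: a = 10 − b.
Substitute into equation 2 and solve: b = 2.
Then a = 8.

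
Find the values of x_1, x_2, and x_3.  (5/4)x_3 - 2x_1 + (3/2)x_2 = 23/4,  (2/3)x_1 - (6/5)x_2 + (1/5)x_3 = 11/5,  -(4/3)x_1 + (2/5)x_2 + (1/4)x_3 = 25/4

Row-reduce the augmented matrix:
R1 ← R1 / (-2).
R2 ← R2 − 2/3·R1.
R3 ← R3 + 4/3·R1.
R2 ← R2 / (-7/10).
R1 ← R1 + 3/4·R2.
R3 ← R3 + 3/5·R2.
R3 ← R3 / (-467/420).
R1 ← R1 + 9/7·R3.
R2 ← R2 + 37/42·R3.
Reading off the reduced rows gives x_1 = -6, x_2 = -5, x_3 = 1.

x_1 = -6, x_2 = -5, x_3 = 1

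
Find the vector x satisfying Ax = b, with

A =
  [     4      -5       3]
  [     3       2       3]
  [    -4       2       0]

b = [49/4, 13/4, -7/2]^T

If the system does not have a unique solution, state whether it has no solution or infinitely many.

x_1 = 1/4, x_2 = -5/4, x_3 = 5/3

Row-reduce the augmented matrix:
R1 ← R1 / (4).
R2 ← R2 − 3·R1.
R3 ← R3 + 4·R1.
R2 ← R2 / (23/4).
R1 ← R1 + 5/4·R2.
R3 ← R3 + 3·R2.
R3 ← R3 / (78/23).
R1 ← R1 − 21/23·R3.
R2 ← R2 − 3/23·R3.
Reading off the reduced rows gives x_1 = 1/4, x_2 = -5/4, x_3 = 5/3.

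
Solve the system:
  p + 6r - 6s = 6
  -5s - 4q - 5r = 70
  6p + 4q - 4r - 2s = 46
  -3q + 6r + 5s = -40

p = 6, q = -5, r = -5, s = -5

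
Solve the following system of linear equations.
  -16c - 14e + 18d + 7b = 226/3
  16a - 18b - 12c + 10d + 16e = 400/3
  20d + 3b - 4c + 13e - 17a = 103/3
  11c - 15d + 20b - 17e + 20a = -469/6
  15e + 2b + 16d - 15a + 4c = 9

Row-reduce the augmented matrix:
Swap R1 and R2.
R1 ← R1 / (16).
R3 ← R3 + 17·R1.
R4 ← R4 − 20·R1.
R5 ← R5 + 15·R1.
R2 ← R2 / (7).
R1 ← R1 + 9/8·R2.
R3 ← R3 + 129/8·R2.
R4 ← R4 − 85/2·R2.
R5 ← R5 + 119/8·R2.
R3 ← R3 / (-1501/28).
R1 ← R1 + 93/28·R3.
R2 ← R2 + 16/7·R3.
R4 ← R4 − 862/7·R3.
R5 ← R5 + 165/4·R3.
R4 ← R4 / (86497/3002).
R1 ← R1 + 1424/1501·R4.
R2 ← R2 + 754/1501·R4.
R3 ← R3 + 4037/3002·R4.
R5 ← R5 − 12238/1501·R4.
R5 ← R5 / (-876962/86497).
R1 ← R1 − 25921/86497·R5.
R2 ← R2 + 100106/86497·R5.
R3 ← R3 − 176541/86497·R5.
R4 ← R4 − 128580/86497·R5.
Reading off the reduced rows gives a = 2, b = -2, c = -5/2, d = 3, e = 1/3.

a = 2, b = -2, c = -5/2, d = 3, e = 1/3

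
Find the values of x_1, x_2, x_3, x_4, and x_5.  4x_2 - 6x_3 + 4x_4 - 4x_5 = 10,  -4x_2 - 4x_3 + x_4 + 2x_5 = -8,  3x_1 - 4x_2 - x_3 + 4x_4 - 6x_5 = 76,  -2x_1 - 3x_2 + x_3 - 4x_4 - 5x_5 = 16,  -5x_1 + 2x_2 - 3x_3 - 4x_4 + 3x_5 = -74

x_1 = 5, x_2 = -3, x_3 = 3, x_4 = 4, x_5 = -6

Row-reduce the augmented matrix:
Swap R1 and R3.
R1 ← R1 / (3).
R4 ← R4 + 2·R1.
R5 ← R5 + 5·R1.
R2 ← R2 / (-4).
R1 ← R1 + 4/3·R2.
R3 ← R3 − 4·R2.
R4 ← R4 + 17/3·R2.
R5 ← R5 + 14/3·R2.
R3 ← R3 / (-10).
R1 ← R1 − 1·R3.
R2 ← R2 − 1·R3.
R4 ← R4 − 6·R3.
R4 ← R4 / (1/4).
R1 ← R1 − 3/2·R4.
R2 ← R2 − 1/4·R4.
R3 ← R3 + 1/2·R4.
R5 ← R5 − 3/2·R4.
R5 ← R5 / (1033/15).
R1 ← R1 − 226/3·R5.
R2 ← R2 − 37/3·R5.
R3 ← R3 + 388/15·R5.
R4 ← R4 + 782/15·R5.
Reading off the reduced rows gives x_1 = 5, x_2 = -3, x_3 = 3, x_4 = 4, x_5 = -6.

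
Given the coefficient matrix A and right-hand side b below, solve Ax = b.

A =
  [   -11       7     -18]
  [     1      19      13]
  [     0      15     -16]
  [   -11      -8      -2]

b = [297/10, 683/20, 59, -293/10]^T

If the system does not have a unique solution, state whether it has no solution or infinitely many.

Row-reduce the augmented matrix:
R1 ← R1 / (-11).
R2 ← R2 − 1·R1.
R4 ← R4 + 11·R1.
R2 ← R2 / (216/11).
R1 ← R1 + 7/11·R2.
R3 ← R3 − 15·R2.
R4 ← R4 + 15·R2.
R3 ← R3 / (-1777/72).
R1 ← R1 − 433/216·R3.
R2 ← R2 − 125/216·R3.
R4 ← R4 − 1777/72·R3.
R4 reduces to 0 = 0, so the extra equation is consistent.
Reading off the reduced rows gives x_1 = 1, x_2 = 13/5, x_3 = -5/4.

x_1 = 1, x_2 = 13/5, x_3 = -5/4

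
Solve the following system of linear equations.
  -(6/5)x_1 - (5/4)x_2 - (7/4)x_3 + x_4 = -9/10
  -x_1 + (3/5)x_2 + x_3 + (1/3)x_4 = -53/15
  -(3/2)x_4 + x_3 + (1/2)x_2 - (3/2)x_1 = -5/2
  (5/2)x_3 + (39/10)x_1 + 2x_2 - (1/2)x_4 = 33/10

Row-reduce:
R1 ← R1 / (-6/5).
R2 ← R2 + 1·R1.
R3 ← R3 + 3/2·R1.
R4 ← R4 − 39/10·R1.
R2 ← R2 / (197/120).
R1 ← R1 − 25/24·R2.
R3 ← R3 − 33/16·R2.
R4 ← R4 + 33/16·R2.
R3 ← R3 / (39/394).
R1 ← R1 + 20/197·R3.
R2 ← R2 − 295/197·R3.
R4 ← R4 + 39/394·R3.
Row 4 reduces to 0 = -1, a contradiction. The system is inconsistent.

no solution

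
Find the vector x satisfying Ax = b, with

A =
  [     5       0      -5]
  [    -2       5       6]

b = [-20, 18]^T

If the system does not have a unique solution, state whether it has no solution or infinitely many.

infinitely many solutions

Row-reduce:
R1 ← R1 / (5).
R2 ← R2 + 2·R1.
R2 ← R2 / (5).
Rank is 2 with 3 unknowns, leaving x_3 free.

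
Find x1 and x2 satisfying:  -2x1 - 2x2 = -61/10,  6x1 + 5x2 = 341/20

Row-reduce the augmented matrix:
R1 ← R1 / (-2).
R2 ← R2 − 6·R1.
R2 ← R2 / (-1).
R1 ← R1 − 1·R2.
Reading off the reduced rows gives x1 = 9/5, x2 = 5/4.

x1 = 9/5, x2 = 5/4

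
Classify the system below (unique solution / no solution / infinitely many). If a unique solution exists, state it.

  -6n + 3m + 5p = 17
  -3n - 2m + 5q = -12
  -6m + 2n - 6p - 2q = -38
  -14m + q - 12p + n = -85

Row-reduce:
R1 ← R1 / (3).
R2 ← R2 + 2·R1.
R3 ← R3 + 6·R1.
R4 ← R4 + 14·R1.
R2 ← R2 / (-7).
R1 ← R1 + 2·R2.
R3 ← R3 + 10·R2.
R4 ← R4 + 27·R2.
R3 ← R3 / (-16/21).
R1 ← R1 − 5/7·R3.
R2 ← R2 + 10/21·R3.
R4 ← R4 + 32/21·R3.
Row 4 reduces to 0 = 3, a contradiction. The system is inconsistent.

no solution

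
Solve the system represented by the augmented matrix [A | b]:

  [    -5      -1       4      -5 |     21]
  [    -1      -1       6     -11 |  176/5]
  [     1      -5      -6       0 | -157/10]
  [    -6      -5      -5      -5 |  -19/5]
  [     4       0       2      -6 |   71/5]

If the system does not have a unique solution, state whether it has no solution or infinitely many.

x_1 = -1/5, x_2 = -1/2, x_3 = 3, x_4 = -3/2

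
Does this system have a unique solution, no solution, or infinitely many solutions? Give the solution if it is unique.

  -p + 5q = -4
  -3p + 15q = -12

Row-reduce:
R1 ← R1 / (-1).
R2 ← R2 + 3·R1.
Rank is 1 with 2 unknowns, leaving q free.

infinitely many solutions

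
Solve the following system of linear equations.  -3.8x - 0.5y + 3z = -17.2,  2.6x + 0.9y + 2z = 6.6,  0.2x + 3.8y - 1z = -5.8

Row-reduce the augmented matrix:
R1 ← R1 / (-19/5).
R2 ← R2 − 13/5·R1.
R3 ← R3 − 1/5·R1.
R2 ← R2 / (53/95).
R1 ← R1 − 5/38·R2.
R3 ← R3 − 717/190·R2.
R3 ← R3 / (-2995/106).
R1 ← R1 + 185/106·R3.
R2 ← R2 − 385/53·R3.
Reading off the reduced rows gives x = 4, y = -2, z = -1.

x = 4, y = -2, z = -1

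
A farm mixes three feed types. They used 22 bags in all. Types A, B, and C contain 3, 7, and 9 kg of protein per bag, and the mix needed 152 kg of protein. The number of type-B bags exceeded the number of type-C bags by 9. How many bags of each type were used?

type-A bags: 3, type-B bags: 14, type-C bags: 5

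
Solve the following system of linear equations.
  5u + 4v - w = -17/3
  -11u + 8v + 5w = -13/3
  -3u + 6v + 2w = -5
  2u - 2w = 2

u = -1, v = -2/3, w = -2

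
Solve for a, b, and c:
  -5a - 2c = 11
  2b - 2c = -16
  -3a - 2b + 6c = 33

Row-reduce the augmented matrix:
R1 ← R1 / (-5).
R3 ← R3 + 3·R1.
R2 ← R2 / (2).
R3 ← R3 + 2·R2.
R3 ← R3 / (26/5).
R1 ← R1 − 2/5·R3.
R2 ← R2 + 1·R3.
Reading off the reduced rows gives a = -3, b = -6, c = 2.

a = -3, b = -6, c = 2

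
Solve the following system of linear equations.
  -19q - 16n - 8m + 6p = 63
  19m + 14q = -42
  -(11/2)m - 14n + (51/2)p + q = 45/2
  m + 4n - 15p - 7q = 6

infinitely many solutions

Row-reduce:
R1 ← R1 / (-8).
R2 ← R2 − 19·R1.
R3 ← R3 + 11/2·R1.
R4 ← R4 − 1·R1.
R2 ← R2 / (-38).
R1 ← R1 − 2·R2.
R3 ← R3 + 3·R2.
R4 ← R4 − 2·R2.
R3 ← R3 / (81/4).
R2 ← R2 + 3/8·R3.
R4 ← R4 + 27/2·R3.
Rank is 3 with 4 unknowns, leaving q free.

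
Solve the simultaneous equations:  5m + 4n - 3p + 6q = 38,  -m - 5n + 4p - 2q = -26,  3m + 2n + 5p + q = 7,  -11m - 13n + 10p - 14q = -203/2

no solution

Row-reduce:
R1 ← R1 / (5).
R2 ← R2 + 1·R1.
R3 ← R3 − 3·R1.
R4 ← R4 + 11·R1.
R2 ← R2 / (-21/5).
R1 ← R1 − 4/5·R2.
R3 ← R3 + 2/5·R2.
R4 ← R4 + 21/5·R2.
R3 ← R3 / (136/21).
R1 ← R1 − 1/21·R3.
R2 ← R2 + 17/21·R3.
Row 4 reduces to 0 = 1/2, a contradiction. The system is inconsistent.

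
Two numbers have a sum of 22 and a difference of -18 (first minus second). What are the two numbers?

first number: 2, second number: 20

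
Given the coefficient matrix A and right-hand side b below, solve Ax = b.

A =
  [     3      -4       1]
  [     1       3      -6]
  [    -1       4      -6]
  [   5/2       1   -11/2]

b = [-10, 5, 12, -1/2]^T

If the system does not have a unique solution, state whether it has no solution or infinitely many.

no solution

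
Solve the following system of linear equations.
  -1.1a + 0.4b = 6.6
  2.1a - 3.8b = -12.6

a = -6, b = 0

Row-reduce the augmented matrix:
R1 ← R1 / (-11/10).
R2 ← R2 − 21/10·R1.
R2 ← R2 / (-167/55).
R1 ← R1 + 4/11·R2.
Reading off the reduced rows gives a = -6, b = 0.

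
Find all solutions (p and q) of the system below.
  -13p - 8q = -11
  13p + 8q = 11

infinitely many solutions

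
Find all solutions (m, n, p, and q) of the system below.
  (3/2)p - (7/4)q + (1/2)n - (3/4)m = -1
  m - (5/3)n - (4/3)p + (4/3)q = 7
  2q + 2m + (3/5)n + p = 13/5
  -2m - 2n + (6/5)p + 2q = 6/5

Row-reduce the augmented matrix:
R1 ← R1 / (-3/4).
R2 ← R2 − 1·R1.
R3 ← R3 − 2·R1.
R4 ← R4 + 2·R1.
R2 ← R2 / (-1).
R1 ← R1 + 2/3·R2.
R3 ← R3 − 29/15·R2.
R4 ← R4 + 10/3·R2.
R3 ← R3 / (283/45).
R1 ← R1 + 22/9·R3.
R2 ← R2 + 2/3·R3.
R4 ← R4 + 226/45·R3.
R4 ← R4 / (8952/1415).
R1 ← R1 − 343/283·R4.
R2 ← R2 − 145/283·R4.
R3 ← R3 + 207/283·R4.
Reading off the reduced rows gives m = 3, n = -4, p = 1, q = -1.

m = 3, n = -4, p = 1, q = -1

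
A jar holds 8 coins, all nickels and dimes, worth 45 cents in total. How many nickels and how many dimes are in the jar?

nickels: 7, dimes: 1

Let n = nickels, d = dimes.
  n + d = 8
  5n + 10d = 45
Row-reduce the augmented matrix:
R2 ← R2 − 5·R1.
R2 ← R2 / (5).
R1 ← R1 − 1·R2.
Reading off the reduced rows gives n = 7, d = 1.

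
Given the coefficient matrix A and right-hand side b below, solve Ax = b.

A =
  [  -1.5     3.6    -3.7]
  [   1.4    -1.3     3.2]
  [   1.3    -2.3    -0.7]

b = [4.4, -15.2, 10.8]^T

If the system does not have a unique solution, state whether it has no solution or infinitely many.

Row-reduce the augmented matrix:
R1 ← R1 / (-3/2).
R2 ← R2 − 7/5·R1.
R3 ← R3 − 13/10·R1.
R2 ← R2 / (103/50).
R1 ← R1 + 12/5·R2.
R3 ← R3 − 41/50·R2.
R3 ← R3 / (-392/103).
R1 ← R1 − 671/309·R3.
R2 ← R2 + 38/309·R3.
Reading off the reduced rows gives x_1 = -5, x_2 = -6, x_3 = -5.

x_1 = -5, x_2 = -6, x_3 = -5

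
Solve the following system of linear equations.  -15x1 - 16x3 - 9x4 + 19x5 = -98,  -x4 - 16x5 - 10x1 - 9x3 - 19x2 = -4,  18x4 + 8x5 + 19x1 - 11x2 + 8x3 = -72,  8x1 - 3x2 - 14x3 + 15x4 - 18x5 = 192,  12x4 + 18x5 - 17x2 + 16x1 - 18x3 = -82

x1 = 2, x2 = 6, x3 = -4, x4 = 2, x5 = -6

Row-reduce the augmented matrix:
R1 ← R1 / (-15).
R2 ← R2 + 10·R1.
R3 ← R3 − 19·R1.
R4 ← R4 − 8·R1.
R5 ← R5 − 16·R1.
R2 ← R2 / (-19).
R3 ← R3 + 11·R2.
R4 ← R4 + 3·R2.
R5 ← R5 + 17·R2.
R3 ← R3 / (-1257/95).
R1 ← R1 − 16/15·R3.
R2 ← R2 + 5/57·R3.
R4 ← R4 + 6497/285·R3.
R5 ← R5 + 3473/95·R3.
R4 ← R4 / (11414/3771).
R1 ← R1 − 3389/3771·R4.
R2 ← R2 + 1085/3771·R4.
R3 ← R3 + 352/1257·R4.
R5 ← R5 + 15475/1257·R4.
R5 ← R5 / (-4852505/11414).
R1 ← R1 − 325777/11414·R5.
R2 ← R2 + 81053/11414·R5.
R3 ← R3 + 67021/5707·R5.
R4 ← R4 + 328761/11414·R5.
Reading off the reduced rows gives x1 = 2, x2 = 6, x3 = -4, x4 = 2, x5 = -6.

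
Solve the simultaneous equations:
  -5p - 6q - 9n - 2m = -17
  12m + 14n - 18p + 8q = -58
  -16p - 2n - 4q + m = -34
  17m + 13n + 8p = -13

m = -4, n = 3, p = 2, q = -2

Row-reduce the augmented matrix:
R1 ← R1 / (-2).
R2 ← R2 − 12·R1.
R3 ← R3 − 1·R1.
R4 ← R4 − 17·R1.
R2 ← R2 / (-40).
R1 ← R1 − 9/2·R2.
R3 ← R3 + 13/2·R2.
R4 ← R4 + 127/2·R2.
R3 ← R3 / (-107/10).
R1 ← R1 + 29/10·R3.
R2 ← R2 − 6/5·R3.
R4 ← R4 − 417/10·R3.
R4 ← R4 / (-3445/214).
R1 ← R1 − 55/107·R4.
R2 ← R2 − 91/214·R4.
R3 ← R3 − 49/214·R4.
Reading off the reduced rows gives m = -4, n = 3, p = 2, q = -2.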